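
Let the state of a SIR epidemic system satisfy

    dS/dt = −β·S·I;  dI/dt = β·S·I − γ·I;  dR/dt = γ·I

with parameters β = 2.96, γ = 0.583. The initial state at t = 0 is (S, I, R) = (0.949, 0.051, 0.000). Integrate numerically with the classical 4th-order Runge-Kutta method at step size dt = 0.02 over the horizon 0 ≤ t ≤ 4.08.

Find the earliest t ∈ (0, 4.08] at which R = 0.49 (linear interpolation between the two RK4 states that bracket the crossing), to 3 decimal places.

t=0.000: state=(0.949, 0.051, 0.000)
step 1 (dt=0.02): k1=(-0.143, 0.114, 0.030), k2=(-0.146, 0.116, 0.030), k3=(-0.146, 0.116, 0.030), k4=(-0.149, 0.118, 0.031); state += dt/6·(k1+2k2+2k3+k4)
t=0.020: state=(0.946, 0.053, 0.001)
t=0.040: state=(0.943, 0.056, 0.001)
t=0.060: state=(0.940, 0.058, 0.002)
continuing one RK4 step at a time; state shown every 10 steps (Δt=0.2):
t=0.200: state=(0.914, 0.079, 0.007)
t=0.400: state=(0.862, 0.119, 0.019)
t=0.600: state=(0.792, 0.173, 0.036)
t=0.800: state=(0.701, 0.239, 0.060)
t=1.000: state=(0.596, 0.313, 0.092)
t=1.200: state=(0.484, 0.383, 0.132)
t=1.400: state=(0.379, 0.440, 0.181)
t=1.600: state=(0.289, 0.477, 0.234)
t=1.800: state=(0.217, 0.492, 0.291)
t=2.000: state=(0.162, 0.490, 0.348)
t=2.200: state=(0.122, 0.474, 0.405)
t=2.400: state=(0.093, 0.449, 0.459)
t=2.520: state=(0.079, 0.432, 0.489)
next step: t=2.540: state=(0.077, 0.429, 0.494) — R has crossed 0.49
linear interpolation between t=2.520 (0.48931) and t=2.540 (0.49433) → t≈2.523

t = 2.523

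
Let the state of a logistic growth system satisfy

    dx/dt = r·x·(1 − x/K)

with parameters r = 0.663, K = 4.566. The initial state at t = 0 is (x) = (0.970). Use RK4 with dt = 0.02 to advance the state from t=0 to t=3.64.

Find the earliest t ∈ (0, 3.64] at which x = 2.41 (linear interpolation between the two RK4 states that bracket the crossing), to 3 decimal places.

t=0.000: state=(0.970)
step 1 (dt=0.02): k1=(0.506), k2=(0.508), k3=(0.508), k4=(0.510); state += dt/6·(k1+2k2+2k3+k4)
t=0.020: state=(0.980)
t=0.040: state=(0.990)
t=0.060: state=(1.001)
continuing one RK4 step at a time; state shown every 10 steps (Δt=0.2):
t=0.200: state=(1.075)
t=0.400: state=(1.188)
t=0.600: state=(1.308)
t=0.800: state=(1.435)
t=1.000: state=(1.569)
t=1.200: state=(1.708)
t=1.400: state=(1.852)
t=1.600: state=(2.000)
t=1.800: state=(2.150)
t=2.000: state=(2.301)
t=2.140: state=(2.407)
next step: t=2.160: state=(2.422) — x has crossed 2.41
linear interpolation between t=2.140 (2.40678) and t=2.160 (2.42186) → t≈2.144

t = 2.144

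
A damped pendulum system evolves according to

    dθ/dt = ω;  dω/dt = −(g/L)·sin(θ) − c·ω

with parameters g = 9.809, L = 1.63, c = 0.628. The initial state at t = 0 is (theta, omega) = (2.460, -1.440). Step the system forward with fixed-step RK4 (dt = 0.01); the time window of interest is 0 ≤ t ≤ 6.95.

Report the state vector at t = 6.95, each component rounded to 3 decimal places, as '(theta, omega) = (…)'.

t=0.000: state=(2.460, -1.440)
step 1 (dt=0.01): k1=(-1.440, -2.887), k2=(-1.454, -2.912), k3=(-1.455, -2.912), k4=(-1.469, -2.936); state += dt/6·(k1+2k2+2k3+k4)
t=0.010: state=(2.445, -1.469)
t=0.020: state=(2.431, -1.499)
t=0.030: state=(2.415, -1.529)
continuing one RK4 step at a time; state shown every 25 steps (Δt=0.25):
t=0.250: state=(1.997, -2.312)
t=0.500: state=(1.290, -3.335)
t=0.750: state=(0.372, -3.841)
t=1.000: state=(-0.526, -3.143)
t=1.250: state=(-1.132, -1.640)
t=1.500: state=(-1.343, -0.073)
t=1.750: state=(-1.187, 1.274)
t=2.000: state=(-0.737, 2.233)
t=2.250: state=(-0.130, 2.481)
t=2.500: state=(0.431, 1.887)
t=2.750: state=(0.772, 0.798)
t=3.000: state=(0.827, -0.339)
t=3.250: state=(0.623, -1.228)
t=3.500: state=(0.253, -1.641)
t=3.750: state=(-0.147, -1.463)
t=4.000: state=(-0.440, -0.826)
t=4.250: state=(-0.547, -0.024)
t=4.500: state=(-0.462, 0.668)
t=4.750: state=(-0.239, 1.054)
t=5.000: state=(0.031, 1.039)
t=5.250: state=(0.252, 0.678)
t=5.500: state=(0.356, 0.146)
t=5.750: state=(0.327, -0.355)
t=6.000: state=(0.194, -0.669)
t=6.250: state=(0.016, -0.715)
t=6.500: state=(-0.142, -0.515)
t=6.750: state=(-0.230, -0.171)
t=6.950: state=(-0.235, 0.115)

(theta, omega) = (-0.235, 0.115)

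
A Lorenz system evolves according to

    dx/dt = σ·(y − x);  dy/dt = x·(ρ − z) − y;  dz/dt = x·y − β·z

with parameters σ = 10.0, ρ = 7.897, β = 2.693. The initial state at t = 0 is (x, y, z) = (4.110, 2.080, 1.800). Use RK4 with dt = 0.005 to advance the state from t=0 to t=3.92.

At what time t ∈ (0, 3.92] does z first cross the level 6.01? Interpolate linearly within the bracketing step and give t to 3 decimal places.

t=0.000: state=(4.110, 2.080, 1.800)
step 1 (dt=0.005): k1=(-20.300, 22.979, 3.701), k2=(-19.218, 22.574, 3.804), k3=(-19.255, 22.591, 3.805), k4=(-18.208, 22.202, 3.903); state += dt/6·(k1+2k2+2k3+k4)
t=0.005: state=(4.014, 2.193, 1.819)
t=0.010: state=(3.928, 2.302, 1.839)
t=0.015: state=(3.851, 2.408, 1.860)
continuing one RK4 step at a time; state shown every 40 steps (Δt=0.2):
t=0.200: state=(4.321, 5.392, 3.401)
t=0.335: state=(5.821, 6.777, 6.005)
next step: t=0.340: state=(5.868, 6.797, 6.122) — z has crossed 6.01
linear interpolation between t=0.335 (6.00513) and t=0.340 (6.12182) → t≈0.335

t = 0.335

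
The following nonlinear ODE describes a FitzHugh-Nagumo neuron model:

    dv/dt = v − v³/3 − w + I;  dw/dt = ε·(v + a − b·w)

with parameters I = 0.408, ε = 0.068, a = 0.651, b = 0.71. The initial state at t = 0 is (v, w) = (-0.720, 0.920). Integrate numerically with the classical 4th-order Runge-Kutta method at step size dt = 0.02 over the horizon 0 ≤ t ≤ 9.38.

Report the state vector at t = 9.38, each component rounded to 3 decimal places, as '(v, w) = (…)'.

(v, w) = (-1.552, 0.057)

t=0.000: state=(-0.720, 0.920)
step 1 (dt=0.02): k1=(-1.108, -0.049), k2=(-1.112, -0.050), k3=(-1.112, -0.050), k4=(-1.117, -0.051); state += dt/6·(k1+2k2+2k3+k4)
t=0.020: state=(-0.742, 0.919)
t=0.040: state=(-0.765, 0.918)
t=0.060: state=(-0.787, 0.917)
continuing one RK4 step at a time; state shown every 25 steps (Δt=0.5):
t=0.500: state=(-1.288, 0.886)
t=1.000: state=(-1.686, 0.836)
t=1.500: state=(-1.837, 0.778)
t=2.000: state=(-1.868, 0.719)
t=2.500: state=(-1.860, 0.661)
t=3.000: state=(-1.841, 0.605)
t=3.500: state=(-1.819, 0.551)
t=4.000: state=(-1.797, 0.499)
t=4.500: state=(-1.774, 0.449)
t=5.000: state=(-1.751, 0.401)
t=5.500: state=(-1.728, 0.355)
t=6.000: state=(-1.706, 0.311)
t=6.500: state=(-1.683, 0.268)
t=7.000: state=(-1.660, 0.228)
t=7.500: state=(-1.637, 0.189)
t=8.000: state=(-1.615, 0.151)
t=8.500: state=(-1.592, 0.116)
t=9.000: state=(-1.569, 0.082)
t=9.380: state=(-1.552, 0.057)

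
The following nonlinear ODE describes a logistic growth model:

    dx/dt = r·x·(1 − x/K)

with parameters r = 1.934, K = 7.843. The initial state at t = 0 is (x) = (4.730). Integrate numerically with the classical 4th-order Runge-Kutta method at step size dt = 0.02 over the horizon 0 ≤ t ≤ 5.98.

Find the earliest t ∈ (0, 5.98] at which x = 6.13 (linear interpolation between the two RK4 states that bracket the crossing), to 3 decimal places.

t = 0.443

t=0.000: state=(4.730)
step 1 (dt=0.02): k1=(3.631), k2=(3.616), k3=(3.616), k4=(3.601); state += dt/6·(k1+2k2+2k3+k4)
t=0.020: state=(4.802)
t=0.040: state=(4.874)
t=0.060: state=(4.945)
continuing one RK4 step at a time; state shown every 10 steps (Δt=0.2):
t=0.200: state=(5.420)
t=0.400: state=(6.016)
t=0.440: state=(6.122)
next step: t=0.460: state=(6.174) — x has crossed 6.13
linear interpolation between t=0.440 (6.12242) and t=0.460 (6.17381) → t≈0.443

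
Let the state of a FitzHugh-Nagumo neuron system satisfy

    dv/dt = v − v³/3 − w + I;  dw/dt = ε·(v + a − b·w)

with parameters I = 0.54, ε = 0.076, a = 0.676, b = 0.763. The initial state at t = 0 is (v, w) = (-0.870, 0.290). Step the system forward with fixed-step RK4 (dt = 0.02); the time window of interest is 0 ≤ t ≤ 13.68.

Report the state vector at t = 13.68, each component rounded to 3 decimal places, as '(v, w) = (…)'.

t=0.000: state=(-0.870, 0.290)
step 1 (dt=0.02): k1=(-0.400, -0.032), k2=(-0.401, -0.032), k3=(-0.401, -0.032), k4=(-0.402, -0.032); state += dt/6·(k1+2k2+2k3+k4)
t=0.020: state=(-0.878, 0.289)
t=0.040: state=(-0.886, 0.289)
t=0.060: state=(-0.894, 0.288)
continuing one RK4 step at a time; state shown every 25 steps (Δt=0.5):
t=0.500: state=(-1.072, 0.271)
t=1.000: state=(-1.248, 0.245)
t=1.500: state=(-1.371, 0.214)
t=2.000: state=(-1.438, 0.180)
t=2.500: state=(-1.464, 0.146)
t=3.000: state=(-1.466, 0.112)
t=3.500: state=(-1.455, 0.079)
t=4.000: state=(-1.436, 0.048)
t=4.500: state=(-1.413, 0.019)
t=5.000: state=(-1.388, -0.009)
t=5.500: state=(-1.361, -0.035)
t=6.000: state=(-1.334, -0.059)
t=6.500: state=(-1.305, -0.081)
t=7.000: state=(-1.276, -0.102)
t=7.500: state=(-1.247, -0.121)
t=8.000: state=(-1.216, -0.138)
t=8.500: state=(-1.185, -0.154)
t=9.000: state=(-1.153, -0.168)
t=9.500: state=(-1.119, -0.180)
t=10.000: state=(-1.084, -0.191)
t=10.500: state=(-1.047, -0.200)
t=11.000: state=(-1.008, -0.208)
t=11.500: state=(-0.966, -0.214)
t=12.000: state=(-0.919, -0.217)
t=12.500: state=(-0.868, -0.219)
t=13.000: state=(-0.809, -0.219)
t=13.500: state=(-0.740, -0.217)
t=13.680: state=(-0.712, -0.215)

(v, w) = (-0.712, -0.215)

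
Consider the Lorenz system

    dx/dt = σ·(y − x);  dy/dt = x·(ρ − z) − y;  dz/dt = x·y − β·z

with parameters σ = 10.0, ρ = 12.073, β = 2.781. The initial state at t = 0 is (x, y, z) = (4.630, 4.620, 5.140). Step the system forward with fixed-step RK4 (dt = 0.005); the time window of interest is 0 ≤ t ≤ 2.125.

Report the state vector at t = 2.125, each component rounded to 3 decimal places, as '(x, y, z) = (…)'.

(x, y, z) = (6.601, 6.938, 11.452)

t=0.000: state=(4.630, 4.620, 5.140)
step 1 (dt=0.005): k1=(-0.100, 27.480, 7.096), k2=(0.589, 27.327, 7.364), k3=(0.568, 27.336, 7.368), k4=(1.238, 27.192, 7.640); state += dt/6·(k1+2k2+2k3+k4)
t=0.005: state=(4.633, 4.757, 5.177)
t=0.010: state=(4.642, 4.892, 5.216)
t=0.015: state=(4.658, 5.026, 5.259)
continuing one RK4 step at a time; state shown every 20 steps (Δt=0.1):
t=0.100: state=(5.583, 7.183, 6.523)
t=0.200: state=(7.336, 8.986, 9.641)
t=0.300: state=(8.322, 8.405, 13.524)
t=0.400: state=(7.403, 5.659, 15.170)
t=0.500: state=(5.421, 3.485, 13.966)
t=0.600: state=(3.876, 2.781, 11.779)
t=0.700: state=(3.216, 2.952, 9.771)
t=0.800: state=(3.271, 3.613, 8.309)
t=0.900: state=(3.861, 4.686, 7.576)
t=1.000: state=(4.888, 6.090, 7.807)
t=1.100: state=(6.159, 7.414, 9.228)
t=1.200: state=(7.161, 7.780, 11.533)
t=1.300: state=(7.214, 6.687, 13.384)
t=1.400: state=(6.266, 5.045, 13.584)
t=1.500: state=(5.069, 4.010, 12.471)
t=1.600: state=(4.278, 3.776, 10.986)
t=1.700: state=(4.058, 4.106, 9.724)
t=1.800: state=(4.334, 4.817, 8.983)
t=1.900: state=(4.979, 5.757, 8.956)
t=2.000: state=(5.808, 6.635, 9.733)
t=2.100: state=(6.498, 6.981, 11.095)
t=2.125: state=(6.601, 6.938, 11.452)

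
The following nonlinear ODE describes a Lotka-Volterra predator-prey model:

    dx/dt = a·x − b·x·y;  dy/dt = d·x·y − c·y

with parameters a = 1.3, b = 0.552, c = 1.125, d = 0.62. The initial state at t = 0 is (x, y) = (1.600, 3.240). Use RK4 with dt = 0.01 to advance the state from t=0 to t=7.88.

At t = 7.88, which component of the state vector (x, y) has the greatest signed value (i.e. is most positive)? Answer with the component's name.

t=0.000: state=(1.600, 3.240)
step 1 (dt=0.01): k1=(-0.782, -0.431), k2=(-0.778, -0.438), k3=(-0.778, -0.438), k4=(-0.774, -0.446); state += dt/6·(k1+2k2+2k3+k4)
t=0.010: state=(1.592, 3.236)
t=0.020: state=(1.585, 3.231)
t=0.030: state=(1.577, 3.226)
continuing one RK4 step at a time; state shown every 50 steps (Δt=0.5):
t=0.500: state=(1.309, 2.883)
t=1.000: state=(1.207, 2.416)
t=1.500: state=(1.259, 2.010)
t=2.000: state=(1.443, 1.735)
t=2.500: state=(1.747, 1.616)
t=3.000: state=(2.134, 1.679)
t=3.500: state=(2.486, 1.964)
t=4.000: state=(2.590, 2.481)
t=4.500: state=(2.307, 3.048)
t=5.000: state=(1.822, 3.295)
t=5.500: state=(1.432, 3.094)
t=6.000: state=(1.238, 2.654)
t=6.500: state=(1.215, 2.203)
t=7.000: state=(1.333, 1.857)
t=7.500: state=(1.578, 1.656)
t=7.880: state=(1.839, 1.614)
compare at T: x=1.839, y=1.614

largest component: x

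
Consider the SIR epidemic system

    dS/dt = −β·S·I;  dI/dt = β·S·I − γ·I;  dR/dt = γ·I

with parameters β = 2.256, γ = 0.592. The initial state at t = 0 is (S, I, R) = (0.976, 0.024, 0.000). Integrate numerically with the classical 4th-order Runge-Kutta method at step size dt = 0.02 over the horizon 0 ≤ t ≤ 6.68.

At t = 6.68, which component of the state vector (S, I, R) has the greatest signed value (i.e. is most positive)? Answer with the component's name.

largest component: R

t=0.000: state=(0.976, 0.024, 0.000)
step 1 (dt=0.02): k1=(-0.053, 0.039, 0.014), k2=(-0.054, 0.039, 0.014), k3=(-0.054, 0.039, 0.014), k4=(-0.055, 0.040, 0.015); state += dt/6·(k1+2k2+2k3+k4)
t=0.020: state=(0.975, 0.025, 0.000)
t=0.040: state=(0.974, 0.026, 0.001)
t=0.060: state=(0.973, 0.026, 0.001)
continuing one RK4 step at a time; state shown every 25 steps (Δt=0.5):
t=0.500: state=(0.937, 0.053, 0.011)
t=1.000: state=(0.858, 0.108, 0.034)
t=1.500: state=(0.724, 0.198, 0.078)
t=2.000: state=(0.546, 0.301, 0.152)
t=2.500: state=(0.371, 0.375, 0.254)
t=3.000: state=(0.240, 0.392, 0.369)
t=3.500: state=(0.156, 0.363, 0.481)
t=4.000: state=(0.106, 0.312, 0.581)
t=4.500: state=(0.077, 0.257, 0.666)
t=5.000: state=(0.060, 0.206, 0.734)
t=5.500: state=(0.048, 0.163, 0.789)
t=6.000: state=(0.041, 0.128, 0.831)
t=6.500: state=(0.036, 0.099, 0.865)
t=6.680: state=(0.035, 0.090, 0.875)
compare at T: S=0.035, I=0.090, R=0.875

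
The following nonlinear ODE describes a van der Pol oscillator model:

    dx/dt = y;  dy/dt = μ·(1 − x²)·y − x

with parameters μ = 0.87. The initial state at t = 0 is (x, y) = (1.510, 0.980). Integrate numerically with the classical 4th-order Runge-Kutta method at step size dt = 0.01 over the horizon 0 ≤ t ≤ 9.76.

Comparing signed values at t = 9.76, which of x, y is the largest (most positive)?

largest component: y

t=0.000: state=(1.510, 0.980)
step 1 (dt=0.01): k1=(0.980, -2.601), k2=(0.967, -2.604), k3=(0.967, -2.604), k4=(0.954, -2.606); state += dt/6·(k1+2k2+2k3+k4)
t=0.010: state=(1.520, 0.954)
t=0.020: state=(1.529, 0.928)
t=0.030: state=(1.538, 0.902)
continuing one RK4 step at a time; state shown every 50 steps (Δt=0.5):
t=0.500: state=(1.702, -0.111)
t=1.000: state=(1.499, -0.645)
t=1.500: state=(1.078, -1.050)
t=2.000: state=(0.412, -1.672)
t=2.500: state=(-0.635, -2.450)
t=3.000: state=(-1.708, -1.405)
t=3.500: state=(-1.976, 0.109)
t=4.000: state=(-1.774, 0.614)
t=4.500: state=(-1.394, 0.909)
t=5.000: state=(-0.842, 1.344)
t=5.500: state=(0.013, 2.139)
t=6.000: state=(1.225, 2.357)
t=6.500: state=(1.959, 0.512)
t=7.000: state=(1.934, -0.420)
t=7.500: state=(1.634, -0.748)
t=8.000: state=(1.186, -1.067)
t=8.500: state=(0.525, -1.640)
t=9.000: state=(-0.511, -2.483)
t=9.500: state=(-1.661, -1.631)
t=9.760: state=(-1.946, -0.596)
compare at T: x=-1.946, y=-0.596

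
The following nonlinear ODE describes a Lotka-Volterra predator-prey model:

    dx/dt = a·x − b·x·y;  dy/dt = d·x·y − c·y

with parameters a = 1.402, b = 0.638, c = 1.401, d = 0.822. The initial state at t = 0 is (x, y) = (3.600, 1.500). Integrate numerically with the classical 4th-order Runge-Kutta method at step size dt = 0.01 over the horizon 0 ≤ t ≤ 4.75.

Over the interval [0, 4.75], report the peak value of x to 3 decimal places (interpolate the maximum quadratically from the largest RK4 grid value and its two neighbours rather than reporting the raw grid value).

max x = 3.804

t=0.000: state=(3.600, 1.500)
step 1 (dt=0.01): k1=(1.602, 2.337), k2=(1.579, 2.365), k3=(1.578, 2.366), k4=(1.554, 2.394); state += dt/6·(k1+2k2+2k3+k4)
t=0.010: state=(3.616, 1.524)
t=0.020: state=(3.631, 1.548)
t=0.030: state=(3.646, 1.573)
continuing one RK4 step at a time; state shown every 20 steps (Δt=0.2):
t=0.200: state=(3.800, 2.090)
t=0.400: state=(3.660, 2.932)
t=0.600: state=(3.134, 3.890)
t=0.800: state=(2.398, 4.636)
t=1.000: state=(1.717, 4.903)
t=1.200: state=(1.226, 4.706)
t=1.400: state=(0.916, 4.232)
t=1.600: state=(0.733, 3.657)
t=1.800: state=(0.631, 3.088)
t=2.000: state=(0.582, 2.577)
t=2.200: state=(0.571, 2.140)
t=2.400: state=(0.589, 1.778)
t=2.600: state=(0.634, 1.485)
t=2.800: state=(0.705, 1.252)
t=3.000: state=(0.805, 1.071)
t=3.200: state=(0.938, 0.933)
t=3.400: state=(1.109, 0.834)
t=3.600: state=(1.326, 0.769)
t=3.800: state=(1.595, 0.739)
t=4.000: state=(1.921, 0.744)
t=4.200: state=(2.307, 0.796)
t=4.400: state=(2.741, 0.910)
t=4.600: state=(3.191, 1.120)
t=4.750: state=(3.498, 1.371)
largest grid value and its neighbours: x(0.220)=3.80338, x(0.230)=3.80375, x(0.240)=3.80320
parabola through these three points peaks at t≈0.229 with x≈3.80376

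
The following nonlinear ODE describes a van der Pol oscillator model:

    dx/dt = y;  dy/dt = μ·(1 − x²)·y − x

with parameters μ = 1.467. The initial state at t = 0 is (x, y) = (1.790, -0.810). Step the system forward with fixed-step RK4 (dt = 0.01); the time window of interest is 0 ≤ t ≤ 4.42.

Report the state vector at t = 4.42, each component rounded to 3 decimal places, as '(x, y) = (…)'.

t=0.000: state=(1.790, -0.810)
step 1 (dt=0.01): k1=(-0.810, 0.829), k2=(-0.806, 0.803), k3=(-0.806, 0.803), k4=(-0.802, 0.777); state += dt/6·(k1+2k2+2k3+k4)
t=0.010: state=(1.782, -0.802)
t=0.020: state=(1.774, -0.794)
t=0.030: state=(1.766, -0.787)
continuing one RK4 step at a time; state shown every 20 steps (Δt=0.2):
t=0.200: state=(1.639, -0.722)
t=0.400: state=(1.495, -0.728)
t=0.600: state=(1.344, -0.787)
t=0.800: state=(1.177, -0.895)
t=1.000: state=(0.982, -1.063)
t=1.200: state=(0.746, -1.323)
t=1.400: state=(0.444, -1.726)
t=1.600: state=(0.042, -2.323)
t=1.800: state=(-0.493, -3.007)
t=2.000: state=(-1.125, -3.135)
t=2.200: state=(-1.663, -2.089)
t=2.400: state=(-1.944, -0.791)
t=2.600: state=(-2.020, -0.065)
t=2.800: state=(-1.998, 0.240)
t=3.000: state=(-1.936, 0.370)
t=3.200: state=(-1.854, 0.439)
t=3.400: state=(-1.761, 0.491)
t=3.600: state=(-1.658, 0.542)
t=3.800: state=(-1.544, 0.601)
t=4.000: state=(-1.417, 0.674)
t=4.200: state=(-1.273, 0.772)
t=4.400: state=(-1.105, 0.908)
t=4.420: state=(-1.087, 0.925)

(x, y) = (-1.087, 0.925)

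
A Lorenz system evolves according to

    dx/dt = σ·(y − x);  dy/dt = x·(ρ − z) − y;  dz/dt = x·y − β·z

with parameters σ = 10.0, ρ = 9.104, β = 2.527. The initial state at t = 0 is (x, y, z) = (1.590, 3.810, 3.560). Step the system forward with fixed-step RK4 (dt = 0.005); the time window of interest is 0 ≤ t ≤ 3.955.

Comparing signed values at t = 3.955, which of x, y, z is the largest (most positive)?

largest component: z

t=0.000: state=(1.590, 3.810, 3.560)
step 1 (dt=0.005): k1=(22.200, 5.005, -2.938), k2=(21.770, 5.312, -2.688), k3=(21.789, 5.304, -2.692), k4=(21.376, 5.605, -2.444); state += dt/6·(k1+2k2+2k3+k4)
t=0.005: state=(1.699, 3.837, 3.547)
t=0.010: state=(1.804, 3.866, 3.536)
t=0.015: state=(1.905, 3.898, 3.527)
continuing one RK4 step at a time; state shown every 40 steps (Δt=0.2):
t=0.200: state=(4.748, 6.181, 4.886)
t=0.400: state=(6.779, 6.938, 9.658)
t=0.600: state=(5.095, 3.735, 10.926)
t=0.800: state=(3.092, 2.575, 8.374)
t=1.000: state=(2.869, 3.091, 6.289)
t=1.200: state=(3.794, 4.460, 5.767)
t=1.400: state=(5.225, 5.847, 7.305)
t=1.600: state=(5.636, 5.351, 9.483)
t=1.800: state=(4.521, 3.898, 9.348)
t=2.000: state=(3.694, 3.531, 7.900)
t=2.200: state=(3.822, 4.080, 6.956)
t=2.400: state=(4.544, 4.945, 7.201)
t=2.600: state=(5.121, 5.226, 8.340)
t=2.800: state=(4.889, 4.600, 8.951)
t=3.000: state=(4.289, 4.051, 8.447)
t=3.200: state=(4.077, 4.107, 7.711)
t=3.400: state=(4.342, 4.546, 7.504)
t=3.600: state=(4.737, 4.886, 7.942)
t=3.800: state=(4.823, 4.756, 8.465)
t=3.955: state=(4.629, 4.468, 8.516)
compare at T: x=4.629, y=4.468, z=8.516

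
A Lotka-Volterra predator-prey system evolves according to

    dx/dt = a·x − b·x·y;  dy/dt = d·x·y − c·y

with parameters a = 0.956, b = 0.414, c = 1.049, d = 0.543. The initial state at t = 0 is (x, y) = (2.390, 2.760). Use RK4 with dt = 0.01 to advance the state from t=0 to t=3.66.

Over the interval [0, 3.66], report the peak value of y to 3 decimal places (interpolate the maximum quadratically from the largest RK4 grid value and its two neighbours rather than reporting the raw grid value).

t=0.000: state=(2.390, 2.760)
step 1 (dt=0.01): k1=(-0.446, 0.687), k2=(-0.449, 0.684), k3=(-0.449, 0.684), k4=(-0.452, 0.682); state += dt/6·(k1+2k2+2k3+k4)
t=0.010: state=(2.386, 2.767)
t=0.020: state=(2.381, 2.774)
t=0.030: state=(2.376, 2.780)
continuing one RK4 step at a time; state shown every 20 steps (Δt=0.2):
t=0.200: state=(2.290, 2.886)
t=0.400: state=(2.174, 2.982)
t=0.600: state=(2.051, 3.041)
t=0.800: state=(1.928, 3.060)
t=1.000: state=(1.813, 3.039)
t=1.200: state=(1.710, 2.983)
t=1.400: state=(1.623, 2.898)
t=1.600: state=(1.552, 2.791)
t=1.800: state=(1.499, 2.670)
t=2.000: state=(1.463, 2.542)
t=2.200: state=(1.442, 2.413)
t=2.400: state=(1.437, 2.287)
t=2.600: state=(1.447, 2.168)
t=2.800: state=(1.471, 2.060)
t=3.000: state=(1.508, 1.963)
t=3.200: state=(1.557, 1.879)
t=3.400: state=(1.618, 1.810)
t=3.600: state=(1.691, 1.756)
t=3.660: state=(1.714, 1.743)
largest grid value and its neighbours: y(0.780)=3.05967, y(0.790)=3.05976, y(0.800)=3.05975
parabola through these three points peaks at t≈0.794 with y≈3.05977

max y = 3.060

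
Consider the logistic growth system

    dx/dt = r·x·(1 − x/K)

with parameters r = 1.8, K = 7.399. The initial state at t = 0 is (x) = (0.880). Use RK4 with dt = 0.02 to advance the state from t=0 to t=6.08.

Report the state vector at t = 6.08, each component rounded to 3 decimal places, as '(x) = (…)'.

t=0.000: state=(0.880)
step 1 (dt=0.02): k1=(1.396), k2=(1.415), k3=(1.415), k4=(1.434); state += dt/6·(k1+2k2+2k3+k4)
t=0.020: state=(0.908)
t=0.040: state=(0.937)
t=0.060: state=(0.967)
continuing one RK4 step at a time; state shown every 10 steps (Δt=0.2):
t=0.200: state=(1.200)
t=0.400: state=(1.606)
t=0.600: state=(2.105)
t=0.800: state=(2.686)
t=1.000: state=(3.326)
t=1.200: state=(3.990)
t=1.400: state=(4.636)
t=1.600: state=(5.226)
t=1.800: state=(5.735)
t=2.000: state=(6.153)
t=2.200: state=(6.483)
t=2.400: state=(6.735)
t=2.600: state=(6.923)
t=2.800: state=(7.060)
t=3.000: state=(7.159)
t=3.200: state=(7.230)
t=3.400: state=(7.280)
t=3.600: state=(7.316)
t=3.800: state=(7.341)
t=4.000: state=(7.358)
t=4.200: state=(7.371)
t=4.400: state=(7.379)
t=4.600: state=(7.385)
t=4.800: state=(7.389)
t=5.000: state=(7.392)
t=5.200: state=(7.394)
t=5.400: state=(7.396)
t=5.600: state=(7.397)
t=5.800: state=(7.397)
t=6.000: state=(7.398)
t=6.080: state=(7.398)

(x) = (7.398)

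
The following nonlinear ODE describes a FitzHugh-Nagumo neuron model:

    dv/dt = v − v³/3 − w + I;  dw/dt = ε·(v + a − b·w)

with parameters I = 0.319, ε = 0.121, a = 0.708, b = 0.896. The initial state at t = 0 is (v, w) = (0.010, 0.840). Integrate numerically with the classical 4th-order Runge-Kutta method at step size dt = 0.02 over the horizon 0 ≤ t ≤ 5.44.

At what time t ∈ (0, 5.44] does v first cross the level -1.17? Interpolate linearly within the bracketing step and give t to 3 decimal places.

t=0.000: state=(0.010, 0.840)
step 1 (dt=0.02): k1=(-0.511, -0.004), k2=(-0.516, -0.005), k3=(-0.516, -0.005), k4=(-0.521, -0.005); state += dt/6·(k1+2k2+2k3+k4)
t=0.020: state=(-0.000, 0.840)
t=0.040: state=(-0.011, 0.840)
t=0.060: state=(-0.022, 0.840)
continuing one RK4 step at a time; state shown every 10 steps (Δt=0.2):
t=0.200: state=(-0.103, 0.838)
t=0.400: state=(-0.240, 0.833)
t=0.600: state=(-0.403, 0.824)
t=0.800: state=(-0.594, 0.812)
t=1.000: state=(-0.807, 0.794)
t=1.200: state=(-1.032, 0.772)
t=1.320: state=(-1.164, 0.757)
next step: t=1.340: state=(-1.185, 0.754) — v has crossed -1.17
linear interpolation between t=1.320 (-1.16360) and t=1.340 (-1.18501) → t≈1.326

t = 1.326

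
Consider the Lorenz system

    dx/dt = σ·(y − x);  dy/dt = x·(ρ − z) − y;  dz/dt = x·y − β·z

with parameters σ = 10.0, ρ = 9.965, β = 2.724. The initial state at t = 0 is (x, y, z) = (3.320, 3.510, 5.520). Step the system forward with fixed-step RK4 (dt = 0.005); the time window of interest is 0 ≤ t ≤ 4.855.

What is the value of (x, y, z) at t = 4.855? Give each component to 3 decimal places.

(x, y, z) = (4.867, 4.814, 9.012)

t=0.000: state=(3.320, 3.510, 5.520)
step 1 (dt=0.005): k1=(1.900, 11.247, -3.383), k2=(2.134, 11.269, -3.250), k3=(2.128, 11.270, -3.249), k4=(2.357, 11.292, -3.114); state += dt/6·(k1+2k2+2k3+k4)
t=0.005: state=(3.331, 3.566, 5.504)
t=0.010: state=(3.344, 3.623, 5.489)
t=0.015: state=(3.359, 3.680, 5.475)
continuing one RK4 step at a time; state shown every 40 steps (Δt=0.2):
t=0.200: state=(4.865, 5.972, 6.243)
t=0.400: state=(6.614, 6.889, 9.889)
t=0.600: state=(5.526, 4.471, 11.214)
t=0.800: state=(3.854, 3.405, 9.094)
t=1.000: state=(3.752, 4.044, 7.347)
t=1.200: state=(4.775, 5.423, 7.411)
t=1.400: state=(5.816, 6.052, 9.244)
t=1.600: state=(5.458, 4.957, 10.272)
t=1.800: state=(4.478, 4.132, 9.297)
t=2.000: state=(4.271, 4.397, 8.169)
t=2.200: state=(4.822, 5.184, 8.110)
t=2.400: state=(5.405, 5.548, 9.064)
t=2.600: state=(5.269, 5.027, 9.678)
t=2.800: state=(4.738, 4.524, 9.227)
t=3.000: state=(4.572, 4.625, 8.568)
t=3.200: state=(4.862, 5.061, 8.496)
t=3.400: state=(5.186, 5.270, 8.996)
t=3.600: state=(5.135, 5.015, 9.348)
t=3.800: state=(4.851, 4.727, 9.138)
t=4.000: state=(4.740, 4.760, 8.766)
t=4.200: state=(4.890, 4.998, 8.707)
t=4.400: state=(5.070, 5.120, 8.969)
t=4.600: state=(5.053, 4.993, 9.169)
t=4.800: state=(4.901, 4.831, 9.071)
t=4.855: state=(4.867, 4.814, 9.012)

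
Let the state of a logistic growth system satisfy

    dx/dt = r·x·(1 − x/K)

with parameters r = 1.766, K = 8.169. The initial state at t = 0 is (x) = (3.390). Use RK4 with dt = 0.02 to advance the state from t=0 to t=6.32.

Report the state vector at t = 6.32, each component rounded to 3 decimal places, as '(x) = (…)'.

t=0.000: state=(3.390)
step 1 (dt=0.02): k1=(3.502), k2=(3.513), k3=(3.513), k4=(3.522); state += dt/6·(k1+2k2+2k3+k4)
t=0.020: state=(3.460)
t=0.040: state=(3.531)
t=0.060: state=(3.602)
continuing one RK4 step at a time; state shown every 25 steps (Δt=0.5):
t=0.500: state=(5.161)
t=1.000: state=(6.582)
t=1.500: state=(7.428)
t=2.000: state=(7.846)
t=2.500: state=(8.032)
t=3.000: state=(8.112)
t=3.500: state=(8.145)
t=4.000: state=(8.159)
t=4.500: state=(8.165)
t=5.000: state=(8.167)
t=5.500: state=(8.168)
t=6.000: state=(8.169)
t=6.320: state=(8.169)

(x) = (8.169)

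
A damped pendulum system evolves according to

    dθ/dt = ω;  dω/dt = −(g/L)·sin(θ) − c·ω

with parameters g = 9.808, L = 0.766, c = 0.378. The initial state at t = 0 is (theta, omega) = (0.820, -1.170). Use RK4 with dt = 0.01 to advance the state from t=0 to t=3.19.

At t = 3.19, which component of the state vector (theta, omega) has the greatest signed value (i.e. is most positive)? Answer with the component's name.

t=0.000: state=(0.820, -1.170)
step 1 (dt=0.01): k1=(-1.170, -8.919), k2=(-1.215, -8.851), k3=(-1.214, -8.850), k4=(-1.258, -8.779); state += dt/6·(k1+2k2+2k3+k4)
t=0.010: state=(0.808, -1.259)
t=0.020: state=(0.795, -1.346)
t=0.030: state=(0.781, -1.431)
continuing one RK4 step at a time; state shown every 20 steps (Δt=0.2):
t=0.200: state=(0.432, -2.562)
t=0.400: state=(-0.123, -2.749)
t=0.600: state=(-0.580, -1.657)
t=0.800: state=(-0.746, 0.036)
t=1.000: state=(-0.575, 1.593)
t=1.200: state=(-0.160, 2.382)
t=1.400: state=(0.299, 2.017)
t=1.600: state=(0.587, 0.766)
t=1.800: state=(0.591, -0.709)
t=2.000: state=(0.330, -1.786)
t=2.200: state=(-0.064, -1.982)
t=2.400: state=(-0.399, -1.240)
t=2.600: state=(-0.527, -0.001)
t=2.800: state=(-0.406, 1.147)
t=3.000: state=(-0.108, 1.705)
t=3.190: state=(0.205, 1.460)
compare at T: theta=0.205, omega=1.460

largest component: omega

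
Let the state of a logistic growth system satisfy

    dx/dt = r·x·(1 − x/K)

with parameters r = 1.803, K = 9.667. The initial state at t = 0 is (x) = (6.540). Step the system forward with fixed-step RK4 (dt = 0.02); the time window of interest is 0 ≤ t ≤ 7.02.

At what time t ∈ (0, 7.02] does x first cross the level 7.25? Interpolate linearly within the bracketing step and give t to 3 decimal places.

t=0.000: state=(6.540)
step 1 (dt=0.02): k1=(3.814), k2=(3.790), k3=(3.790), k4=(3.765); state += dt/6·(k1+2k2+2k3+k4)
t=0.020: state=(6.616)
t=0.040: state=(6.691)
t=0.060: state=(6.764)
t=0.200: state=(7.250)
next step: t=0.220: state=(7.315) — x has crossed 7.25
linear interpolation between t=0.200 (7.24998) and t=0.220 (7.31475) → t≈0.200

t = 0.200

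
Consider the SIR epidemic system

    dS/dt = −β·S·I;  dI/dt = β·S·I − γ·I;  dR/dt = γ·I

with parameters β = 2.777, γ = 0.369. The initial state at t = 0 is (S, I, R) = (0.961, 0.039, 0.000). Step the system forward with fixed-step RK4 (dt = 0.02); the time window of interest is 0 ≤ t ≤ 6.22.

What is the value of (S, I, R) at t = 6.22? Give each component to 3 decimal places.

(S, I, R) = (0.002, 0.174, 0.824)

t=0.000: state=(0.961, 0.039, 0.000)
step 1 (dt=0.02): k1=(-0.104, 0.090, 0.014), k2=(-0.106, 0.092, 0.015), k3=(-0.106, 0.092, 0.015), k4=(-0.109, 0.094, 0.015); state += dt/6·(k1+2k2+2k3+k4)
t=0.020: state=(0.959, 0.041, 0.000)
t=0.040: state=(0.957, 0.043, 0.001)
t=0.060: state=(0.954, 0.045, 0.001)
continuing one RK4 step at a time; state shown every 25 steps (Δt=0.5):
t=0.500: state=(0.870, 0.117, 0.013)
t=1.000: state=(0.665, 0.286, 0.049)
t=1.500: state=(0.385, 0.493, 0.121)
t=2.000: state=(0.178, 0.598, 0.224)
t=2.500: state=(0.077, 0.588, 0.335)
t=3.000: state=(0.036, 0.526, 0.438)
t=3.500: state=(0.018, 0.454, 0.528)
t=4.000: state=(0.010, 0.384, 0.606)
t=4.500: state=(0.006, 0.323, 0.671)
t=5.000: state=(0.004, 0.271, 0.725)
t=5.500: state=(0.003, 0.226, 0.771)
t=6.000: state=(0.002, 0.189, 0.809)
t=6.220: state=(0.002, 0.174, 0.824)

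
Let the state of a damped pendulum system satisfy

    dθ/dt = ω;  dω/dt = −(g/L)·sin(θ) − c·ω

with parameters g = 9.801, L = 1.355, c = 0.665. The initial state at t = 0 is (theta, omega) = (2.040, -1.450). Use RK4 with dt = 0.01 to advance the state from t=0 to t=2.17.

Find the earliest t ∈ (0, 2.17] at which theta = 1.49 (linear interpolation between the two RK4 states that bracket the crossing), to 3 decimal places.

t=0.000: state=(2.040, -1.450)
step 1 (dt=0.01): k1=(-1.450, -5.487), k2=(-1.477, -5.493), k3=(-1.477, -5.493), k4=(-1.505, -5.498); state += dt/6·(k1+2k2+2k3+k4)
t=0.010: state=(2.025, -1.505)
t=0.020: state=(2.010, -1.560)
t=0.030: state=(1.994, -1.615)
continuing one RK4 step at a time; state shown every 10 steps (Δt=0.1):
t=0.100: state=(1.867, -2.004)
t=0.200: state=(1.639, -2.561)
t=0.250: state=(1.504, -2.833)
next step: t=0.260: state=(1.476, -2.886) — theta has crossed 1.49
linear interpolation between t=0.250 (1.50415) and t=0.260 (1.47556) → t≈0.255

t = 0.255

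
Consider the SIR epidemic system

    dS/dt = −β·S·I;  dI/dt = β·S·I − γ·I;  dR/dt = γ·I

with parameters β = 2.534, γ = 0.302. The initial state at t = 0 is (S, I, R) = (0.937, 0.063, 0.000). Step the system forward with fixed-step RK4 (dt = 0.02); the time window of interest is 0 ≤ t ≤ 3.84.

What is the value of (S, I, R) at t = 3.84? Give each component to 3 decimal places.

t=0.000: state=(0.937, 0.063, 0.000)
step 1 (dt=0.02): k1=(-0.150, 0.131, 0.019), k2=(-0.152, 0.133, 0.019), k3=(-0.152, 0.133, 0.019), k4=(-0.155, 0.136, 0.020); state += dt/6·(k1+2k2+2k3+k4)
t=0.020: state=(0.934, 0.066, 0.000)
t=0.040: state=(0.931, 0.068, 0.001)
t=0.060: state=(0.927, 0.071, 0.001)
continuing one RK4 step at a time; state shown every 10 steps (Δt=0.2):
t=0.200: state=(0.901, 0.095, 0.005)
t=0.400: state=(0.850, 0.139, 0.012)
t=0.600: state=(0.781, 0.198, 0.022)
t=0.800: state=(0.694, 0.270, 0.036)
t=1.000: state=(0.592, 0.353, 0.055)
t=1.200: state=(0.485, 0.437, 0.078)
t=1.400: state=(0.381, 0.512, 0.107)
t=1.600: state=(0.290, 0.570, 0.140)
t=1.800: state=(0.215, 0.610, 0.176)
t=2.000: state=(0.157, 0.630, 0.213)
t=2.200: state=(0.114, 0.635, 0.252)
t=2.400: state=(0.082, 0.628, 0.290)
t=2.600: state=(0.060, 0.613, 0.327)
t=2.800: state=(0.044, 0.592, 0.364)
t=3.000: state=(0.033, 0.568, 0.399)
t=3.200: state=(0.025, 0.543, 0.432)
t=3.400: state=(0.019, 0.517, 0.464)
t=3.600: state=(0.015, 0.491, 0.495)
t=3.800: state=(0.012, 0.465, 0.523)
t=3.840: state=(0.011, 0.460, 0.529)

(S, I, R) = (0.011, 0.460, 0.529)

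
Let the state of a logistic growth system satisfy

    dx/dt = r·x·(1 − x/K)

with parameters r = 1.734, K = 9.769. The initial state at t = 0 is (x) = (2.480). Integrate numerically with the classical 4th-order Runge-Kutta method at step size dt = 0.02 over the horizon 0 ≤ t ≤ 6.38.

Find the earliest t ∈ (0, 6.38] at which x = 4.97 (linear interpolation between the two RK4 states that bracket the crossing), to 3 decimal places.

t=0.000: state=(2.480)
step 1 (dt=0.02): k1=(3.209), k2=(3.236), k3=(3.236), k4=(3.263); state += dt/6·(k1+2k2+2k3+k4)
t=0.020: state=(2.545)
t=0.040: state=(2.611)
t=0.060: state=(2.677)
continuing one RK4 step at a time; state shown every 25 steps (Δt=0.5):
t=0.500: state=(4.371)
t=0.640: state=(4.962)
next step: t=0.660: state=(5.046) — x has crossed 4.97
linear interpolation between t=0.640 (4.96180) and t=0.660 (5.04644) → t≈0.642

t = 0.642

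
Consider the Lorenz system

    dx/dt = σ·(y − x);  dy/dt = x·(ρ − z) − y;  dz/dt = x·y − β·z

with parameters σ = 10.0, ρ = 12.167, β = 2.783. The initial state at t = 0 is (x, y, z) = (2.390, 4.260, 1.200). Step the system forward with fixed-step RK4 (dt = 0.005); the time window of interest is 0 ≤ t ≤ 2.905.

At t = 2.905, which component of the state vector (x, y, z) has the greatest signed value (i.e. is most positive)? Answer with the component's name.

largest component: z

t=0.000: state=(2.390, 4.260, 1.200)
step 1 (dt=0.005): k1=(18.700, 21.951, 6.842), k2=(18.781, 22.367, 7.127), k3=(18.790, 22.367, 7.129), k4=(18.879, 22.781, 7.421); state += dt/6·(k1+2k2+2k3+k4)
t=0.005: state=(2.484, 4.372, 1.236)
t=0.010: state=(2.579, 4.488, 1.274)
t=0.015: state=(2.675, 4.608, 1.316)
continuing one RK4 step at a time; state shown every 20 steps (Δt=0.1):
t=0.100: state=(4.588, 7.225, 2.682)
t=0.200: state=(7.620, 10.828, 7.012)
t=0.300: state=(10.019, 10.938, 14.346)
t=0.400: state=(8.762, 5.624, 17.999)
t=0.500: state=(5.155, 1.754, 15.701)
t=0.600: state=(2.596, 0.895, 12.271)
t=0.700: state=(1.556, 1.048, 9.449)
t=0.800: state=(1.378, 1.465, 7.307)
t=0.900: state=(1.663, 2.137, 5.767)
t=1.000: state=(2.340, 3.238, 4.833)
t=1.100: state=(3.513, 4.987, 4.712)
t=1.200: state=(5.307, 7.391, 5.983)
t=1.300: state=(7.459, 9.457, 9.390)
t=1.400: state=(8.687, 8.848, 13.908)
t=1.500: state=(7.640, 5.604, 15.809)
t=1.600: state=(5.346, 3.141, 14.349)
t=1.700: state=(3.618, 2.418, 11.880)
t=1.800: state=(2.901, 2.614, 9.676)
t=1.900: state=(2.945, 3.286, 8.061)
t=2.000: state=(3.542, 4.388, 7.181)
t=2.100: state=(4.619, 5.910, 7.279)
t=2.200: state=(6.038, 7.506, 8.687)
t=2.300: state=(7.297, 8.186, 11.288)
t=2.400: state=(7.544, 7.094, 13.648)
t=2.500: state=(6.536, 5.141, 14.105)
t=2.600: state=(5.128, 3.856, 12.906)
t=2.700: state=(4.162, 3.528, 11.215)
t=2.800: state=(3.850, 3.840, 9.747)
t=2.900: state=(4.097, 4.579, 8.823)
t=2.905: state=(4.121, 4.625, 8.795)
compare at T: x=4.121, y=4.625, z=8.795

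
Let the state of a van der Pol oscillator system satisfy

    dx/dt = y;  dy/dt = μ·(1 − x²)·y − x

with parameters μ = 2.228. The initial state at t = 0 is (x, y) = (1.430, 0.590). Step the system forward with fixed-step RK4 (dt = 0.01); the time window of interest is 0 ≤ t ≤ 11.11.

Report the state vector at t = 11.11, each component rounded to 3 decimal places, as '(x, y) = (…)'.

t=0.000: state=(1.430, 0.590)
step 1 (dt=0.01): k1=(0.590, -2.804), k2=(0.576, -2.785), k3=(0.576, -2.785), k4=(0.562, -2.765); state += dt/6·(k1+2k2+2k3+k4)
t=0.010: state=(1.436, 0.562)
t=0.020: state=(1.441, 0.535)
t=0.030: state=(1.446, 0.508)
continuing one RK4 step at a time; state shown every 50 steps (Δt=0.5):
t=0.500: state=(1.471, -0.253)
t=1.000: state=(1.266, -0.544)
t=1.500: state=(0.910, -0.941)
t=2.000: state=(0.174, -2.324)
t=2.500: state=(-1.550, -3.079)
t=3.000: state=(-2.012, 0.130)
t=3.500: state=(-1.884, 0.311)
t=4.000: state=(-1.715, 0.367)
t=4.500: state=(-1.512, 0.451)
t=5.000: state=(-1.251, 0.613)
t=5.500: state=(-0.858, 1.039)
t=6.000: state=(-0.023, 2.684)
t=6.500: state=(1.723, 2.350)
t=7.000: state=(2.005, -0.188)
t=7.500: state=(1.868, -0.317)
t=8.000: state=(1.695, -0.374)
t=8.500: state=(1.488, -0.463)
t=9.000: state=(1.219, -0.640)
t=9.500: state=(0.801, -1.122)
t=10.000: state=(-0.126, -3.012)
t=10.500: state=(-1.830, -1.743)
t=11.000: state=(-1.994, 0.221)
t=11.110: state=(-1.967, 0.264)

(x, y) = (-1.967, 0.264)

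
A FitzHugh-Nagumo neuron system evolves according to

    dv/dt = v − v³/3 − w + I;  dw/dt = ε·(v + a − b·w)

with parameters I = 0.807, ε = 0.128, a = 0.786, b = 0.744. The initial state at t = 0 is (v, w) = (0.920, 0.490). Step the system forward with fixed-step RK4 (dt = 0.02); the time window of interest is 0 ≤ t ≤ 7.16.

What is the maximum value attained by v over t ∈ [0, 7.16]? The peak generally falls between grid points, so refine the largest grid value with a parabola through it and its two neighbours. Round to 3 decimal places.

max v = 1.703

t=0.000: state=(0.920, 0.490)
step 1 (dt=0.02): k1=(0.977, 0.172), k2=(0.977, 0.173), k3=(0.977, 0.173), k4=(0.977, 0.174); state += dt/6·(k1+2k2+2k3+k4)
t=0.020: state=(0.940, 0.493)
t=0.040: state=(0.959, 0.497)
t=0.060: state=(0.979, 0.500)
continuing one RK4 step at a time; state shown every 25 steps (Δt=0.5):
t=0.500: state=(1.366, 0.589)
t=1.000: state=(1.622, 0.705)
t=1.500: state=(1.700, 0.826)
t=2.000: state=(1.692, 0.943)
t=2.500: state=(1.652, 1.053)
t=3.000: state=(1.599, 1.154)
t=3.500: state=(1.541, 1.248)
t=4.000: state=(1.480, 1.333)
t=4.500: state=(1.415, 1.411)
t=5.000: state=(1.346, 1.481)
t=5.500: state=(1.273, 1.543)
t=6.000: state=(1.195, 1.598)
t=6.500: state=(1.108, 1.644)
t=7.000: state=(1.011, 1.683)
t=7.160: state=(0.976, 1.694)
largest grid value and its neighbours: v(1.640)=1.70307, v(1.660)=1.70311, v(1.680)=1.70306
parabola through these three points peaks at t≈1.658 with v≈1.70311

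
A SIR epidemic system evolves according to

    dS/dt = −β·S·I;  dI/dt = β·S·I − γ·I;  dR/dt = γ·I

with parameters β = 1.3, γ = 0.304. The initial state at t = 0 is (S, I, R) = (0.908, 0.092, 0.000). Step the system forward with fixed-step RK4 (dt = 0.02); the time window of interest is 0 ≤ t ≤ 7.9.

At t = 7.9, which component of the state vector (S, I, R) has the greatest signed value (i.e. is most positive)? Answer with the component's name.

t=0.000: state=(0.908, 0.092, 0.000)
step 1 (dt=0.02): k1=(-0.109, 0.081, 0.028), k2=(-0.109, 0.081, 0.028), k3=(-0.109, 0.081, 0.028), k4=(-0.110, 0.082, 0.028); state += dt/6·(k1+2k2+2k3+k4)
t=0.020: state=(0.906, 0.094, 0.001)
t=0.040: state=(0.904, 0.095, 0.001)
t=0.060: state=(0.901, 0.097, 0.002)
continuing one RK4 step at a time; state shown every 25 steps (Δt=0.5):
t=0.500: state=(0.843, 0.140, 0.017)
t=1.000: state=(0.755, 0.202, 0.043)
t=1.500: state=(0.647, 0.274, 0.079)
t=2.000: state=(0.529, 0.345, 0.126)
t=2.500: state=(0.414, 0.402, 0.183)
t=3.000: state=(0.315, 0.437, 0.248)
t=3.500: state=(0.236, 0.449, 0.315)
t=4.000: state=(0.176, 0.440, 0.383)
t=4.500: state=(0.133, 0.418, 0.448)
t=5.000: state=(0.103, 0.388, 0.510)
t=5.500: state=(0.081, 0.353, 0.566)
t=6.000: state=(0.065, 0.318, 0.617)
t=6.500: state=(0.053, 0.284, 0.663)
t=7.000: state=(0.045, 0.252, 0.703)
t=7.500: state=(0.038, 0.222, 0.739)
t=7.900: state=(0.034, 0.200, 0.765)
compare at T: S=0.034, I=0.200, R=0.765

largest component: R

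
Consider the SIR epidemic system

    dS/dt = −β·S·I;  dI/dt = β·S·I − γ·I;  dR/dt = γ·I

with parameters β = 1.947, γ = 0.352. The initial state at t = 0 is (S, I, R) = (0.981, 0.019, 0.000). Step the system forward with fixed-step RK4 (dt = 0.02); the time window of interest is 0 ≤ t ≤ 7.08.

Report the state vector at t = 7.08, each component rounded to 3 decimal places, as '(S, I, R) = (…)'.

t=0.000: state=(0.981, 0.019, 0.000)
step 1 (dt=0.02): k1=(-0.036, 0.030, 0.007), k2=(-0.037, 0.030, 0.007), k3=(-0.037, 0.030, 0.007), k4=(-0.037, 0.031, 0.007); state += dt/6·(k1+2k2+2k3+k4)
t=0.020: state=(0.980, 0.020, 0.000)
t=0.040: state=(0.980, 0.020, 0.000)
t=0.060: state=(0.979, 0.021, 0.000)
continuing one RK4 step at a time; state shown every 25 steps (Δt=0.5):
t=0.500: state=(0.954, 0.041, 0.005)
t=1.000: state=(0.899, 0.085, 0.016)
t=1.500: state=(0.800, 0.163, 0.037)
t=2.000: state=(0.646, 0.278, 0.075)
t=2.500: state=(0.464, 0.401, 0.135)
t=3.000: state=(0.300, 0.486, 0.214)
t=3.500: state=(0.184, 0.513, 0.303)
t=4.000: state=(0.112, 0.496, 0.392)
t=4.500: state=(0.071, 0.453, 0.476)
t=5.000: state=(0.046, 0.402, 0.551)
t=5.500: state=(0.032, 0.350, 0.618)
t=6.000: state=(0.023, 0.302, 0.675)
t=6.500: state=(0.018, 0.258, 0.724)
t=7.000: state=(0.014, 0.220, 0.766)
t=7.080: state=(0.014, 0.214, 0.772)

(S, I, R) = (0.014, 0.214, 0.772)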